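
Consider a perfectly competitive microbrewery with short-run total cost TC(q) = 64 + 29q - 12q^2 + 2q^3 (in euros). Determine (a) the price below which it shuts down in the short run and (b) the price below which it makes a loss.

AVC = 29 - 12q + 2q^2; minimized at q = 3, giving min AVC = €11. That is the shutdown price.
ATC = 64/q + 29 - 12q + 2q^2. Setting dATC/dq = −64/q^2 − 12 + 4q = 0 gives q = 4 (since 4·4^3 − 12·4^2 = 64).
min ATC = 64/4 + 29 − 12·4 + 2·4^2 = €29. That is the break-even price.
For €11 ≤ P < €29 the firm produces at a loss; below €11 it shuts down.

Shutdown price = €11; break-even price = €29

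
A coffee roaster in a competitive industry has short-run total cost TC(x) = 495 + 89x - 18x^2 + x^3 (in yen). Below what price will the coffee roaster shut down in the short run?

¥8 per unit

Short-run supply begins at min AVC. From VC = 89x - 18x^2 + x^3, AVC = 89 - 18x + x^2.
At the minimum of AVC, MC = AVC. MC = 89 - 36x + 3x^2; setting MC = AVC gives 2x^2 - 18x = 0, so x = 9. min AVC = 8.
For P < ¥8 the firm produces nothing.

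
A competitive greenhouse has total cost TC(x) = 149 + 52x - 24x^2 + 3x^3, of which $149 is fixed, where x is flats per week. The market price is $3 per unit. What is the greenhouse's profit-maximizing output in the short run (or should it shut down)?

From TC, MC = TC'(x) = 52 - 48x + 9x^2 and AVC = VC/x = 52 - 24x + 3x^2.
The AVC parabola has its vertex at x = 24/6 = 4, where AVC = 52 - 24·4 + 3·4^2 = $4.
Since P = $3 < min AVC = $4, price fails to cover variable cost at any output.
The firm minimizes its loss by shutting down and losing only its fixed cost of $149.

Shut down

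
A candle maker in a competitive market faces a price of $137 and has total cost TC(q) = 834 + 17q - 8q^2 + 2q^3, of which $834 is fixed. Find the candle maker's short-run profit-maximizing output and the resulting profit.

Profit = -$258 at q = 6

AVC = 17 - 8q + 2q^2 has its minimum $9 at q = 2; price $137 clears that bar, so the firm operates.
With MC = 17 - 16q + 6q^2, P = MC on the upward-sloping part at q* = 6.
TR = 137·6 = 822. TC = 834 + 246 = 1080. Profit = 822 − 1080 = -$258.
Shutting down would mean losing the fixed cost of $834, so operating at a loss of $258 is better by $576.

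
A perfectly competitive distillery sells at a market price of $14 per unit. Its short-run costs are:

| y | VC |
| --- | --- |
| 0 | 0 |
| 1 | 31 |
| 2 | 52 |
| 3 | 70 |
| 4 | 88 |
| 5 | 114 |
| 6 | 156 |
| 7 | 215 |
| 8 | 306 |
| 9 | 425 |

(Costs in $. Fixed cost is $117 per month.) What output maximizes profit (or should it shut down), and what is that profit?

Compute π = P·y − TC at each output: y=0: -117; y=1: -134; y=2: -141; y=3: -145; y=4: -149; y=5: -161; y=6: -189; y=7: -234; y=8: -311; y=9: -416.
Profit is highest at y = 0. Equivalently, the lowest AVC in the table is 88/4 ≈ $22 at y = 4, and P = $14 falls below it — price never covers variable cost, so the firm shuts down and loses only its fixed cost.

y = 0 (shut down); profit = -$117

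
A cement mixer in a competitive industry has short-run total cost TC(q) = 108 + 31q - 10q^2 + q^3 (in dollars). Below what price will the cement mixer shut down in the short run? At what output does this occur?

$6 per unit, at q = 5

The shutdown price is the minimum of AVC. VC = 31q - 10q^2 + q^3, so AVC = 31 - 10q + q^2.
dAVC/dq = -10 + 2q = 0 gives q = 5. min AVC = 31 - 10·5 + 5^2 = 6.
So the shutdown price is $6.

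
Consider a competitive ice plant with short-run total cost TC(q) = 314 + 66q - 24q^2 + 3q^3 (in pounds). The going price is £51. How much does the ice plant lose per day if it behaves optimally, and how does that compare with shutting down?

Profit = -£164 at q = 5

AVC = 66 - 24q + 3q^2 has its minimum £18 at q = 4; price £51 clears that bar, so the firm operates.
With MC = 66 - 48q + 9q^2, P = MC on the upward-sloping part at q* = 5.
TR = 51·5 = 255. TC = 314 + 105 = 419. Profit = 255 − 419 = -£164.
That loss of £164 beats the £314 the firm would lose by shutting down; producing recovers £150 of fixed cost.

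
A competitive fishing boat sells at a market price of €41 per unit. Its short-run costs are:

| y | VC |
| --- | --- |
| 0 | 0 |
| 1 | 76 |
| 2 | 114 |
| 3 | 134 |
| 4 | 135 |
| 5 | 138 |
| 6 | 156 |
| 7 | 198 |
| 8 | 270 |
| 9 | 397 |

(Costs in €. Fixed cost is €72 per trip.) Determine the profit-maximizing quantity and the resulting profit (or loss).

y = 6; profit = €18

Compute π = P·y − TC at each output: y=0: -72; y=1: -107; y=2: -104; y=3: -83; y=4: -43; y=5: -5; y=6: 18; y=7: 17; y=8: -14; y=9: -100.
Profit is maximized at y = 6. AVC there is 156/6 = €26 ≤ P, so producing beats shutting down (which would give -€72).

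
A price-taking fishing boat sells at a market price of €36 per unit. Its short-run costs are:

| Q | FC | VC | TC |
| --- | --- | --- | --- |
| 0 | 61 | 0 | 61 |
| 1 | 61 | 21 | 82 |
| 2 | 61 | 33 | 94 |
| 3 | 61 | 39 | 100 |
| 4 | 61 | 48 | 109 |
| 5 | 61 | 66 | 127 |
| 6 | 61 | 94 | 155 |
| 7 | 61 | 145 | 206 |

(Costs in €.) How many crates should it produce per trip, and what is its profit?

Profit at each row (π = 36Q − TC): Q=0: -61; Q=1: -46; Q=2: -22; Q=3: 8; Q=4: 35; Q=5: 53; Q=6: 61; Q=7: 46.
Profit is maximized at Q = 6. AVC there is 94/6 = €15.67 ≤ P, so producing beats shutting down (which would give -€61).

Q = 6; profit = €61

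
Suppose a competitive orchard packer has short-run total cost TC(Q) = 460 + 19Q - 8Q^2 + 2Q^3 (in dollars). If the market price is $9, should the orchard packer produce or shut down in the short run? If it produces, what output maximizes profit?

Shut down

Variable cost is VC = 19Q - 8Q^2 + 2Q^3, so AVC = VC/Q = 19 - 8Q + 2Q^2 and MC = dTC/dQ = 19 - 16Q + 6Q^2.
AVC is minimized where dAVC/dQ = -8 + 4Q = 0, at Q = 2; min AVC = 19 - 8·2 + 2·2^2 = $11.
P = $9 lies below min AVC = $11; no output level covers variable cost.
Best response: produce nothing and absorb the $460 fixed cost.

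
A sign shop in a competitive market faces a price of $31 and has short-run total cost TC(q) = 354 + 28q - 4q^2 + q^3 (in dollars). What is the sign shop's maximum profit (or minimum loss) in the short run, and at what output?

Profit = -$336 at q = 3

AVC = 28 - 4q + q^2 has its minimum $24 at q = 2; price $31 clears that bar, so the firm operates.
MC = 28 - 8q + 3q^2. Setting P = MC and taking the root on the rising branch gives q* = 3.
TR = 31·3 = 93. TC = 354 + 75 = 429. Profit = 93 − 429 = -$336.
By producing, the firm covers all variable cost plus $18 of fixed cost; shutting down would lose the full $354.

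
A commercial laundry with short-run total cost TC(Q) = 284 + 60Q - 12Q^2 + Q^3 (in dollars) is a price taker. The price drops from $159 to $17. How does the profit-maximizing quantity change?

Output falls from 11 to 0 (the firm shuts down)

AVC = 60 - 12Q + Q^2, minimized at Q = 6 where min AVC = $24. MC = 60 - 24Q + 3Q^2.
With P = $159 above the shutdown price, P = MC gives Q = 11.
At P = $17 < min AVC = $24, price no longer covers variable cost at any output, so the firm shuts down: Q = 0.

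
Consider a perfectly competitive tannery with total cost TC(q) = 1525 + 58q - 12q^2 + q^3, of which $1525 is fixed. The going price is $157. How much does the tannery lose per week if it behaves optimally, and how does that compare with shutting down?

AVC = 58 - 12q + q^2; min AVC = $22 at q = 6. Since P = $157 ≥ min AVC, the firm produces.
MC = 58 - 24q + 3q^2. Setting P = MC and taking the root on the rising branch gives q* = 11.
TR = 157·11 = 1727. TC = 1525 + 517 = 2042. Profit = 1727 − 2042 = -$315.
By producing, the firm covers all variable cost plus $1210 of fixed cost; shutting down would lose the full $1525.

Profit = -$315 at q = 11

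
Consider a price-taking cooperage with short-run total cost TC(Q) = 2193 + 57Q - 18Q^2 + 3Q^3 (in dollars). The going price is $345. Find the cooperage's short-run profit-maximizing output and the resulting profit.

AVC = 57 - 18Q + 3Q^2; min AVC = $30 at Q = 3. Since P = $345 ≥ min AVC, the firm produces.
With MC = 57 - 36Q + 9Q^2, P = MC on the upward-sloping part at Q* = 8.
TR = 345·8 = 2760. TC = 2193 + 840 = 3033. Profit = 2760 − 3033 = -$273.
That loss of $273 beats the $2193 the firm would lose by shutting down; producing recovers $1920 of fixed cost.

Profit = -$273 at Q = 8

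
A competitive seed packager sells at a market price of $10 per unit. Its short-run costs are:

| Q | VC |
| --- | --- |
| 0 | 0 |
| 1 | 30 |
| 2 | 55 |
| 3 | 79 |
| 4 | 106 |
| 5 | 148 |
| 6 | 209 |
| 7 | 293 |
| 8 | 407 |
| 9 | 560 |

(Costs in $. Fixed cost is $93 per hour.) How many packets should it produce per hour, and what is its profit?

Profit at each row (π = 10Q − TC): Q=0: -93; Q=1: -113; Q=2: -128; Q=3: -142; Q=4: -159; Q=5: -191; Q=6: -242; Q=7: -316; Q=8: -420; Q=9: -563.
Profit is highest at Q = 0. Equivalently, the lowest AVC in the table is 79/3 ≈ $26.33 at Q = 3, and P = $10 falls below it — price never covers variable cost, so the firm shuts down and loses only its fixed cost.

Q = 0 (shut down); profit = -$93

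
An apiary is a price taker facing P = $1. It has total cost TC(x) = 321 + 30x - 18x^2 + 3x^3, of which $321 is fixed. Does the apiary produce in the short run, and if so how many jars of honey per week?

Shut down

Variable cost is VC = 30x - 18x^2 + 3x^3, so AVC = VC/x = 30 - 18x + 3x^2 and MC = dTC/dx = 30 - 36x + 9x^2.
The AVC parabola has its vertex at x = 18/6 = 3, where AVC = 30 - 18·3 + 3·3^2 = $3.
Since P = $1 < min AVC = $3, price fails to cover variable cost at any output.
Best response: produce nothing and absorb the $321 fixed cost.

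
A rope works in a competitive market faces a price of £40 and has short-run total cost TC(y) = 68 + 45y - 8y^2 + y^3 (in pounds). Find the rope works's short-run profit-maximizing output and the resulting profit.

Profit = -£18 at y = 5

AVC = 45 - 8y + y^2; min AVC = £29 at y = 4. Since P = £40 ≥ min AVC, the firm produces.
With MC = 45 - 16y + 3y^2, P = MC on the upward-sloping part at y* = 5.
TR = 40·5 = 200. TC = 68 + 150 = 218. Profit = 200 − 218 = -£18.
By producing, the firm covers all variable cost plus £50 of fixed cost; shutting down would lose the full £68.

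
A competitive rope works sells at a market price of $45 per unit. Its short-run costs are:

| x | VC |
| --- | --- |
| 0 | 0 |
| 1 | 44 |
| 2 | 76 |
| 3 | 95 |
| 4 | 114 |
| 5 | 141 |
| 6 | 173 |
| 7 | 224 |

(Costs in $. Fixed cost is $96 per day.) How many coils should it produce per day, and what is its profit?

Compute π = P·x − TC at each output: x=0: -96; x=1: -95; x=2: -82; x=3: -56; x=4: -30; x=5: -12; x=6: 1; x=7: -5.
Profit is maximized at x = 6. AVC there is 173/6 = $28.83 ≤ P, so producing beats shutting down (which would give -$96).

x = 6; profit = $1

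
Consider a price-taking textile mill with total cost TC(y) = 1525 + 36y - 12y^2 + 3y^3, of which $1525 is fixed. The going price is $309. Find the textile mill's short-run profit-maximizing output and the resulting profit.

AVC = 36 - 12y + 3y^2; min AVC = $24 at y = 2. Since P = $309 ≥ min AVC, the firm produces.
With MC = 36 - 24y + 9y^2, P = MC on the upward-sloping part at y* = 7.
TR = 309·7 = 2163. TC = 1525 + 693 = 2218. Profit = 2163 − 2218 = -$55.
That loss of $55 beats the $1525 the firm would lose by shutting down; producing recovers $1470 of fixed cost.

Profit = -$55 at y = 7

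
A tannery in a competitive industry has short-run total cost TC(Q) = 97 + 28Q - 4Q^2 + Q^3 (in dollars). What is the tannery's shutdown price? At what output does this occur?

The shutdown price is the minimum of AVC. VC = 28Q - 4Q^2 + Q^3, so AVC = 28 - 4Q + Q^2.
dAVC/dQ = -4 + 2Q = 0 gives Q = 2. min AVC = 28 - 4·2 + 2^2 = 24.
The firm shuts down for any P below $24.

$24 per unit, at Q = 2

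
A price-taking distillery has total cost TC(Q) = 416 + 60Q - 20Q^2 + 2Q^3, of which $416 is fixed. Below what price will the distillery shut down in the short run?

$10 per unit

The firm shuts down when price falls below the minimum of average variable cost. AVC = VC/Q = 60 - 20Q + 2Q^2.
At the minimum of AVC, MC = AVC. MC = 60 - 40Q + 6Q^2; setting MC = AVC gives 4Q^2 - 20Q = 0, so Q = 5. min AVC = 10.
The firm shuts down for any P below $10.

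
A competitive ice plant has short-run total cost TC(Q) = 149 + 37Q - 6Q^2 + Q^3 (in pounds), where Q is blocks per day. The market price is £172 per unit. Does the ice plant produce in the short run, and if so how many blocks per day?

Produce at Q = 9

Variable cost is VC = 37Q - 6Q^2 + Q^3, so AVC = VC/Q = 37 - 6Q + Q^2 and MC = dTC/dQ = 37 - 12Q + 3Q^2.
AVC is minimized where dAVC/dQ = -6 + 2Q = 0, at Q = 3; min AVC = 37 - 6·3 + 3^2 = £28.
Since P = £172 ≥ min AVC = £28, price covers variable cost and the firm should produce.
Set P = MC: 172 = 37 - 12Q + 3Q^2 → -135 - 12Q + 3Q^2 = 0. The roots are Q = -5 and Q = 9; the profit-maximizing output is on the rising part of MC, so Q* = 9.
Check: AVC at Q = 9 is £64 ≤ P, so revenue covers variable cost.
Profit = P·Q − TC = 172·9 − 725 = £823.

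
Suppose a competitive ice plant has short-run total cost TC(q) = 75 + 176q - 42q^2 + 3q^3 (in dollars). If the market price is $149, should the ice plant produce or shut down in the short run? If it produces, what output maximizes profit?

Produce at q = 9

Variable cost is VC = 176q - 42q^2 + 3q^3, so AVC = VC/q = 176 - 42q + 3q^2 and MC = dTC/dq = 176 - 84q + 9q^2.
AVC hits its minimum where MC = AVC, at q = 7, giving min AVC = 176 - 42·7 + 3·7^2 = $29.
Because $149 ≥ $29, revenue can cover variable cost; the firm operates.
Solving P = MC: 27 - 84q + 9q^2 = 0 ⇒ q = 1/3 or 9. On the upward-sloping branch, q* = 9.
Check: AVC at q = 9 is $41 ≤ P, so revenue covers variable cost.
Profit = P·q − TC = 149·9 − 444 = $897.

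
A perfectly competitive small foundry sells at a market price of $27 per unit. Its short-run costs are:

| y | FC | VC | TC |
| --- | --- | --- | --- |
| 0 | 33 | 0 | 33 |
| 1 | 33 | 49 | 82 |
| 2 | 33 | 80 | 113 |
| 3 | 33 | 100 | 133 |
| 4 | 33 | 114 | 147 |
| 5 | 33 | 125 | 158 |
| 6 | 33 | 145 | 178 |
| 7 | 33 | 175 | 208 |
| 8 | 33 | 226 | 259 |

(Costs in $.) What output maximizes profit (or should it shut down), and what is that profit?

y = 6; profit = -$16

Tabulate TR − TC: y=0: -33; y=1: -55; y=2: -59; y=3: -52; y=4: -39; y=5: -23; y=6: -16; y=7: -19; y=8: -43.
Profit is maximized at y = 6. AVC there is 145/6 = $24.17 ≤ P, so producing beats shutting down (which would give -$33).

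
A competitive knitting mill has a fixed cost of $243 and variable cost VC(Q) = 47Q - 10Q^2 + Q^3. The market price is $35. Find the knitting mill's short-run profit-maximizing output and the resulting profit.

Profit = -$171 at Q = 6

AVC = 47 - 10Q + Q^2 has its minimum $22 at Q = 5; price $35 clears that bar, so the firm operates.
MC = 47 - 20Q + 3Q^2. Setting P = MC and taking the root on the rising branch gives Q* = 6.
TR = 35·6 = 210. TC = 243 + 138 = 381. Profit = 210 − 381 = -$171.
By producing, the firm covers all variable cost plus $72 of fixed cost; shutting down would lose the full $243.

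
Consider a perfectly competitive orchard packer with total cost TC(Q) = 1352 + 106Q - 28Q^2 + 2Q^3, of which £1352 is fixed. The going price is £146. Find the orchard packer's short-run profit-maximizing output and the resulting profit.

AVC = 106 - 28Q + 2Q^2 has its minimum £8 at Q = 7; price £146 clears that bar, so the firm operates.
With MC = 106 - 56Q + 6Q^2, P = MC on the upward-sloping part at Q* = 10.
TR = 146·10 = 1460. TC = 1352 + 260 = 1612. Profit = 1460 − 1612 = -£152.
By producing, the firm covers all variable cost plus £1200 of fixed cost; shutting down would lose the full £1352.

Profit = -£152 at Q = 10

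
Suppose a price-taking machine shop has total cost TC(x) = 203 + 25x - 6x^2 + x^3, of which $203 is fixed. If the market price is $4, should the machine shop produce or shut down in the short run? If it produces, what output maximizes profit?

Shut down

Strip out fixed cost: VC = 25x - 6x^2 + x^3. Then AVC = 25 - 6x + x^2 and MC = 25 - 12x + 3x^2.
The AVC parabola has its vertex at x = 6/2 = 3, where AVC = 25 - 6·3 + 3^2 = $16.
P = $4 lies below min AVC = $16; no output level covers variable cost.
Best response: produce nothing and absorb the $203 fixed cost.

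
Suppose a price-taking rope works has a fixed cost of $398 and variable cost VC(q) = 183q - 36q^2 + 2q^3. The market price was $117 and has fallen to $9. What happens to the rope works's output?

AVC = 183 - 36q + 2q^2, minimized at q = 9 where min AVC = $21. MC = 183 - 72q + 6q^2.
With P = $117 above the shutdown price, P = MC gives q = 11.
At P = $9 < min AVC = $21, price no longer covers variable cost at any output, so the firm shuts down: q = 0.

Output falls from 11 to 0 (the firm shuts down)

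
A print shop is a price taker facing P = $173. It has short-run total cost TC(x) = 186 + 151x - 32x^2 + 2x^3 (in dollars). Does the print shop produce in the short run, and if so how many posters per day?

Strip out fixed cost: VC = 151x - 32x^2 + 2x^3. Then AVC = 151 - 32x + 2x^2 and MC = 151 - 64x + 6x^2.
AVC hits its minimum where MC = AVC, at x = 8, giving min AVC = 151 - 32·8 + 2·8^2 = $23.
Since P = $173 ≥ min AVC = $23, price covers variable cost and the firm should produce.
Set P = MC: 173 = 151 - 64x + 6x^2 → -22 - 64x + 6x^2 = 0. The roots are x = -1/3 and x = 11; the profit-maximizing output is on the rising part of MC, so x* = 11.
Check: AVC at x = 11 is $41 ≤ P, so revenue covers variable cost.
Profit = P·x − TC = 173·11 − 637 = $1266.

Produce at x = 11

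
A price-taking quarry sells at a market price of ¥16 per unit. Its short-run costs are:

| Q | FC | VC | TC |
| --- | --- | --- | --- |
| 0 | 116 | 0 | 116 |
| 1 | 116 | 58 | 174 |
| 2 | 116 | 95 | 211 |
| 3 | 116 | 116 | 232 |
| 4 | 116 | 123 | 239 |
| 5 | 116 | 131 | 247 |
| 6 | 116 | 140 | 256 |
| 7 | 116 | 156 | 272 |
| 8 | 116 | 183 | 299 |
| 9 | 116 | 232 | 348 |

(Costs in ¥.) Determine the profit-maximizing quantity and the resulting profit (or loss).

Profit at each row (π = 16Q − TC): Q=0: -116; Q=1: -158; Q=2: -179; Q=3: -184; Q=4: -175; Q=5: -167; Q=6: -160; Q=7: -160; Q=8: -171; Q=9: -204.
Profit is highest at Q = 0. Equivalently, the lowest AVC in the table is 156/7 ≈ ¥22.29 at Q = 7, and P = ¥16 falls below it — price never covers variable cost, so the firm shuts down and loses only its fixed cost.

Q = 0 (shut down); profit = -¥116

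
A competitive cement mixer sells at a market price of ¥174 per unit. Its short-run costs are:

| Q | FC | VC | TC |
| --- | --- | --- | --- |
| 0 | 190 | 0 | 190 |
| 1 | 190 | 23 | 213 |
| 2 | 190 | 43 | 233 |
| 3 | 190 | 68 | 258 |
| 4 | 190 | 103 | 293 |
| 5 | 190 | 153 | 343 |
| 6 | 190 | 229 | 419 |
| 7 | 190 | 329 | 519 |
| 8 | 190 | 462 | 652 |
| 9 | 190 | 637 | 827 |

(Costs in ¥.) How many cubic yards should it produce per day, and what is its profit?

Compute π = P·Q − TC at each output: Q=0: -190; Q=1: -39; Q=2: 115; Q=3: 264; Q=4: 403; Q=5: 527; Q=6: 625; Q=7: 699; Q=8: 740; Q=9: 739.
Profit is maximized at Q = 8. AVC there is 462/8 = ¥57.75 ≤ P, so producing beats shutting down (which would give -¥190).

Q = 8; profit = ¥740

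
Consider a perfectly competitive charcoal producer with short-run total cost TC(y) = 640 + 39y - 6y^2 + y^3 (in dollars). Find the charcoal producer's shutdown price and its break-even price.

Shutdown price = min AVC. AVC = 39 - 6y + y^2, with vertex at y = 3 and minimum $30.
ATC = 640/y + 39 - 6y + y^2. Setting dATC/dy = −640/y^2 − 6 + 2y = 0 gives y = 8 (since 2·8^3 − 6·8^2 = 640).
min ATC = 640/8 + 39 − 6·8 + 8^2 = $135. That is the break-even price.
Between these two prices the firm operates at a loss; above $135 it earns a profit.

Shutdown price = $30; break-even price = $135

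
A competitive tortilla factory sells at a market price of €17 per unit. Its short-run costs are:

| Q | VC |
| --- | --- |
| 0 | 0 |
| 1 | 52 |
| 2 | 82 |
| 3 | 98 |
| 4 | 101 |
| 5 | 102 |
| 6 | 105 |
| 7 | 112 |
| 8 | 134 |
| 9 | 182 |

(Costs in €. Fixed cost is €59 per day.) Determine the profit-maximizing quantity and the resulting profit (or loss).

Q = 7; profit = -€52

Tabulate TR − TC: Q=0: -59; Q=1: -94; Q=2: -107; Q=3: -106; Q=4: -92; Q=5: -76; Q=6: -62; Q=7: -52; Q=8: -57; Q=9: -88.
Profit is maximized at Q = 7. AVC there is 112/7 = €16 ≤ P, so producing beats shutting down (which would give -€59).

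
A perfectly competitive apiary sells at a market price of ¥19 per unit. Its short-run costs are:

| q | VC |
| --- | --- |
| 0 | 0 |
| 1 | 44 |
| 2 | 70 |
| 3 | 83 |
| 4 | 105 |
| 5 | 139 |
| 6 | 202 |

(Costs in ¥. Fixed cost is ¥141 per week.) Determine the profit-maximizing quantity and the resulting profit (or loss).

q = 0 (shut down); profit = -¥141

Tabulate TR − TC: q=0: -141; q=1: -166; q=2: -173; q=3: -167; q=4: -170; q=5: -185; q=6: -229.
Profit is highest at q = 0. Equivalently, the lowest AVC in the table is 105/4 ≈ ¥26.25 at q = 4, and P = ¥19 falls below it — price never covers variable cost, so the firm shuts down and loses only its fixed cost.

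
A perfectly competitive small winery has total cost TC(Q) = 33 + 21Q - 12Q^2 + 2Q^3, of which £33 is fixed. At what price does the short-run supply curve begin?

The firm shuts down when price falls below the minimum of average variable cost. AVC = VC/Q = 21 - 12Q + 2Q^2.
dAVC/dQ = -12 + 4Q = 0 gives Q = 3. min AVC = 21 - 12·3 + 2·3^2 = 3.
For P < £3 the firm produces nothing.

£3 per unit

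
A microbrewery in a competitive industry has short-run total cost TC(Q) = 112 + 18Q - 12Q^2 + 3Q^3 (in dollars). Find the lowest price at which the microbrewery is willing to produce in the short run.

$6 per unit

Short-run supply begins at min AVC. From VC = 18Q - 12Q^2 + 3Q^3, AVC = 18 - 12Q + 3Q^2.
dAVC/dQ = -12 + 6Q = 0 gives Q = 2. min AVC = 18 - 12·2 + 3·2^2 = 6.
For P < $6 the firm produces nothing.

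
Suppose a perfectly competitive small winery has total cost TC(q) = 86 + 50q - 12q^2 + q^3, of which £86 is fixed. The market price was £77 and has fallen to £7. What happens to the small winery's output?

AVC = 50 - 12q + q^2, minimized at q = 6 where min AVC = £14. MC = 50 - 24q + 3q^2.
At P = £77 ≥ min AVC, set P = MC on the rising branch: q = 9.
At P = £7 < min AVC = £14, price no longer covers variable cost at any output, so the firm shuts down: q = 0.

Output falls from 9 to 0 (the firm shuts down)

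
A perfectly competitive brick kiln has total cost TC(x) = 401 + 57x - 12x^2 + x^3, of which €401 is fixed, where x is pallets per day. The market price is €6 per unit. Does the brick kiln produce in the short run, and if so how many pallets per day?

Shut down

Strip out fixed cost: VC = 57x - 12x^2 + x^3. Then AVC = 57 - 12x + x^2 and MC = 57 - 24x + 3x^2.
AVC is minimized where dAVC/dx = -12 + 2x = 0, at x = 6; min AVC = 57 - 12·6 + 6^2 = €21.
P = €6 lies below min AVC = €21; no output level covers variable cost.
Shutting down limits the loss to fixed cost, €401.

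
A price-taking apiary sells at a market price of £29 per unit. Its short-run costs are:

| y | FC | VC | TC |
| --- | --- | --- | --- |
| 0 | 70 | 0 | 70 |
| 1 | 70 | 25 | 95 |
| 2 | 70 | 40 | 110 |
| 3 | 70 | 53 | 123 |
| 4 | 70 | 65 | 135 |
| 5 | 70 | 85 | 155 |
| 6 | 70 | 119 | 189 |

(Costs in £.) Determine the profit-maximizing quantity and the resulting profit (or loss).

Tabulate TR − TC: y=0: -70; y=1: -66; y=2: -52; y=3: -36; y=4: -19; y=5: -10; y=6: -15.
Profit is maximized at y = 5. AVC there is 85/5 = £17 ≤ P, so producing beats shutting down (which would give -£70).

y = 5; profit = -£10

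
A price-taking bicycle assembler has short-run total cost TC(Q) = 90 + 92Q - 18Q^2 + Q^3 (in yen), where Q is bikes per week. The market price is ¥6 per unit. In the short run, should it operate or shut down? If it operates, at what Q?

Shut down

Strip out fixed cost: VC = 92Q - 18Q^2 + Q^3. Then AVC = 92 - 18Q + Q^2 and MC = 92 - 36Q + 3Q^2.
The AVC parabola has its vertex at Q = 18/2 = 9, where AVC = 92 - 18·9 + 9^2 = ¥11.
P = ¥6 lies below min AVC = ¥11; no output level covers variable cost.
The firm minimizes its loss by shutting down and losing only its fixed cost of ¥90.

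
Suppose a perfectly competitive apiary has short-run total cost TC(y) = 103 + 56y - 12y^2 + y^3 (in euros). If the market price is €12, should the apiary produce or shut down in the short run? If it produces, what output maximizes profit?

From TC, MC = TC'(y) = 56 - 24y + 3y^2 and AVC = VC/y = 56 - 12y + y^2.
The AVC parabola has its vertex at y = 12/2 = 6, where AVC = 56 - 12·6 + 6^2 = €20.
P = €12 lies below min AVC = €20; no output level covers variable cost.
Best response: produce nothing and absorb the €103 fixed cost.

Shut down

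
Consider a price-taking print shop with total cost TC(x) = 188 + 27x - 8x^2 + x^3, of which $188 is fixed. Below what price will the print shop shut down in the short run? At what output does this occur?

Short-run supply begins at min AVC. From VC = 27x - 8x^2 + x^3, AVC = 27 - 8x + x^2.
At the minimum of AVC, MC = AVC. MC = 27 - 16x + 3x^2; setting MC = AVC gives 2x^2 - 8x = 0, so x = 4. min AVC = 11.
So the shutdown price is $11.

$11 per unit, at x = 4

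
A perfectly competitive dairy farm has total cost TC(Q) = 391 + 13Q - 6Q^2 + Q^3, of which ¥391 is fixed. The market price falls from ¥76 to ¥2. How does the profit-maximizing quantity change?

Output falls from 7 to 0 (the firm shuts down)

MC = 13 - 12Q + 3Q^2; the shutdown threshold is min AVC = ¥4 (at Q = 3).
With P = ¥76 above the shutdown price, P = MC gives Q = 7.
At P = ¥2 < min AVC = ¥4, price no longer covers variable cost at any output, so the firm shuts down: Q = 0.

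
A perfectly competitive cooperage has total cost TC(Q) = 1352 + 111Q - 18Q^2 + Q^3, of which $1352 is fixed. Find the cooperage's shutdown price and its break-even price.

Shutdown price = min AVC. AVC = 111 - 18Q + Q^2, with vertex at Q = 9 and minimum $30.
ATC = 1352/Q + 111 - 18Q + Q^2. Setting dATC/dQ = −1352/Q^2 − 18 + 2Q = 0 gives Q = 13 (since 2·13^3 − 18·13^2 = 1352).
min ATC = 1352/13 + 111 − 18·13 + 13^2 = $150. That is the break-even price.
For $30 ≤ P < $150 the firm produces at a loss; below $30 it shuts down.

Shutdown price = $30; break-even price = $150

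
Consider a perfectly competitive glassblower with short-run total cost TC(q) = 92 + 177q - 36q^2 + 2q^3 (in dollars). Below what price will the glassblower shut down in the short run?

$15 per unit

Short-run supply begins at min AVC. From VC = 177q - 36q^2 + 2q^3, AVC = 177 - 36q + 2q^2.
dAVC/dq = -36 + 4q = 0 gives q = 9. min AVC = 177 - 36·9 + 2·9^2 = 15.
So the shutdown price is $15.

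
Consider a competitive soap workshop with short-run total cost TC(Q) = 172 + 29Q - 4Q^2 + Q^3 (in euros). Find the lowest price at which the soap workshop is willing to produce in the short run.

The shutdown price is the minimum of AVC. VC = 29Q - 4Q^2 + Q^3, so AVC = 29 - 4Q + Q^2.
dAVC/dQ = -4 + 2Q = 0 gives Q = 2. min AVC = 29 - 4·2 + 2^2 = 25.
The firm shuts down for any P below €25.

€25 per unit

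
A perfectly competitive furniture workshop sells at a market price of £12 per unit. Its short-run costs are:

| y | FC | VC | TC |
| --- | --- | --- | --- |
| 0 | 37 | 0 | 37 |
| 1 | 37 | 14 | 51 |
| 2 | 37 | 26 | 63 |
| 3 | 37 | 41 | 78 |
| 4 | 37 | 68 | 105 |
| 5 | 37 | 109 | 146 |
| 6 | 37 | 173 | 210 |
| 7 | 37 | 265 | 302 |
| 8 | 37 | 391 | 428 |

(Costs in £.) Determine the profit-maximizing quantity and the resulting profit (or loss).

Tabulate TR − TC: y=0: -37; y=1: -39; y=2: -39; y=3: -42; y=4: -57; y=5: -86; y=6: -138; y=7: -218; y=8: -332.
Profit is highest at y = 0. Equivalently, the lowest AVC in the table is 26/2 ≈ £13 at y = 2, and P = £12 falls below it — price never covers variable cost, so the firm shuts down and loses only its fixed cost.

y = 0 (shut down); profit = -£37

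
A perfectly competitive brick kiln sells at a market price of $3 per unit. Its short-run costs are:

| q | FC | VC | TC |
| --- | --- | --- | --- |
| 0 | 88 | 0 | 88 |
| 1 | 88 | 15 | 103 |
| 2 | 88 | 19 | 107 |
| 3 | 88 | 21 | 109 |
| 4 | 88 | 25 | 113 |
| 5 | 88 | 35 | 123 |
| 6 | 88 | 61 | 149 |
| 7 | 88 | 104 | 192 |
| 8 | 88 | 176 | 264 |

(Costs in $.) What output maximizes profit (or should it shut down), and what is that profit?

q = 0 (shut down); profit = -$88

Compute π = P·q − TC at each output: q=0: -88; q=1: -100; q=2: -101; q=3: -100; q=4: -101; q=5: -108; q=6: -131; q=7: -171; q=8: -240.
Profit is highest at q = 0. Equivalently, the lowest AVC in the table is 25/4 ≈ $6.25 at q = 4, and P = $3 falls below it — price never covers variable cost, so the firm shuts down and loses only its fixed cost.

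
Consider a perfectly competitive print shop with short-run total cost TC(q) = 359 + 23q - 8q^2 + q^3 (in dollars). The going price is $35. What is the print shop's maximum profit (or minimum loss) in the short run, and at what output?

Profit = -$215 at q = 6

AVC = 23 - 8q + q^2; min AVC = $7 at q = 4. Since P = $35 ≥ min AVC, the firm produces.
MC = 23 - 16q + 3q^2. Setting P = MC and taking the root on the rising branch gives q* = 6.
TR = 35·6 = 210. TC = 359 + 66 = 425. Profit = 210 − 425 = -$215.
By producing, the firm covers all variable cost plus $144 of fixed cost; shutting down would lose the full $359.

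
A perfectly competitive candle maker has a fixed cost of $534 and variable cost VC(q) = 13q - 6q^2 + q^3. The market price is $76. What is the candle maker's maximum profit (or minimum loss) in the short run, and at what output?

Profit = -$142 at q = 7

AVC = 13 - 6q + q^2 has its minimum $4 at q = 3; price $76 clears that bar, so the firm operates.
With MC = 13 - 12q + 3q^2, P = MC on the upward-sloping part at q* = 7.
TR = 76·7 = 532. TC = 534 + 140 = 674. Profit = 532 − 674 = -$142.
Shutting down would mean losing the fixed cost of $534, so operating at a loss of $142 is better by $392.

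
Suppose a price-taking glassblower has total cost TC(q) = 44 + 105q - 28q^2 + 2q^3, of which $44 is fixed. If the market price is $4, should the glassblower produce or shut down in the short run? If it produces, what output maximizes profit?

Shut down

From TC, MC = TC'(q) = 105 - 56q + 6q^2 and AVC = VC/q = 105 - 28q + 2q^2.
The AVC parabola has its vertex at q = 28/4 = 7, where AVC = 105 - 28·7 + 2·7^2 = $7.
Since P = $4 < min AVC = $7, price fails to cover variable cost at any output.
The firm minimizes its loss by shutting down and losing only its fixed cost of $44.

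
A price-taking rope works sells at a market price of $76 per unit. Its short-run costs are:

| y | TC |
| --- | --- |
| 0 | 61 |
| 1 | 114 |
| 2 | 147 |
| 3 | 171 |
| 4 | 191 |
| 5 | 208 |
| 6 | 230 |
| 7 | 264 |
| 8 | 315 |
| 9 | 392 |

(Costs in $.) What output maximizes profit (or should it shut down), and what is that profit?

y = 8; profit = $293

Profit at each row (π = 76y − TC): y=0: -61; y=1: -38; y=2: 5; y=3: 57; y=4: 113; y=5: 172; y=6: 226; y=7: 268; y=8: 293; y=9: 292.
Profit is maximized at y = 8. AVC there is 254/8 = $31.75 ≤ P, so producing beats shutting down (which would give -$61).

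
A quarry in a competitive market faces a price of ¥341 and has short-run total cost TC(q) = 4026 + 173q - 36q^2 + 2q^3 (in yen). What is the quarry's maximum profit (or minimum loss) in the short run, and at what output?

AVC = 173 - 36q + 2q^2 has its minimum ¥11 at q = 9; price ¥341 clears that bar, so the firm operates.
MC = 173 - 72q + 6q^2. Setting P = MC and taking the root on the rising branch gives q* = 14.
TR = 341·14 = 4774. TC = 4026 + 854 = 4880. Profit = 4774 − 4880 = -¥106.
Shutting down would mean losing the fixed cost of ¥4026, so operating at a loss of ¥106 is better by ¥3920.

Profit = -¥106 at q = 14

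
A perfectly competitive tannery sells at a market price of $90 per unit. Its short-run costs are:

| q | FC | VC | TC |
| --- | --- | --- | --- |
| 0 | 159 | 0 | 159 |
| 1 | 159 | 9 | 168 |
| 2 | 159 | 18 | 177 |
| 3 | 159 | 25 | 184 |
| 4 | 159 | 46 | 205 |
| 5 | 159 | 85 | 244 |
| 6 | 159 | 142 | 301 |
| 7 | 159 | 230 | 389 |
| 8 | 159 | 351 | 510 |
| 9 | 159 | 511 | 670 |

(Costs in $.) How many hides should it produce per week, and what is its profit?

Profit at each row (π = 90q − TC): q=0: -159; q=1: -78; q=2: 3; q=3: 86; q=4: 155; q=5: 206; q=6: 239; q=7: 241; q=8: 210; q=9: 140.
Profit is maximized at q = 7. AVC there is 230/7 = $32.86 ≤ P, so producing beats shutting down (which would give -$159).

q = 7; profit = $241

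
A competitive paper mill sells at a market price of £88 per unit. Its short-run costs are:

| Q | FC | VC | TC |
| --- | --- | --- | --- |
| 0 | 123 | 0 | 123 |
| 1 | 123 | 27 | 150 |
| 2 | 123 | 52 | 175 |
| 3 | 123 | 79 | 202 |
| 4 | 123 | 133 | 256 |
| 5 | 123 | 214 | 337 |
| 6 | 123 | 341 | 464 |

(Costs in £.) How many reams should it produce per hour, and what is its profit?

Compute π = P·Q − TC at each output: Q=0: -123; Q=1: -62; Q=2: 1; Q=3: 62; Q=4: 96; Q=5: 103; Q=6: 64.
Profit is maximized at Q = 5. AVC there is 214/5 = £42.80 ≤ P, so producing beats shutting down (which would give -£123).

Q = 5; profit = £103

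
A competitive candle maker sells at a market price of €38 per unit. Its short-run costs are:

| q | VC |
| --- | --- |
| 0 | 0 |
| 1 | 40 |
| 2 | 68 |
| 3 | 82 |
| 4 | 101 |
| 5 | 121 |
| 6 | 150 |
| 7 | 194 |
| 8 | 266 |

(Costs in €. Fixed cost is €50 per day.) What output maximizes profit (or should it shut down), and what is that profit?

q = 6; profit = €28

Profit at each row (π = 38q − TC): q=0: -50; q=1: -52; q=2: -42; q=3: -18; q=4: 1; q=5: 19; q=6: 28; q=7: 22; q=8: -12.
Profit is maximized at q = 6. AVC there is 150/6 = €25 ≤ P, so producing beats shutting down (which would give -€50).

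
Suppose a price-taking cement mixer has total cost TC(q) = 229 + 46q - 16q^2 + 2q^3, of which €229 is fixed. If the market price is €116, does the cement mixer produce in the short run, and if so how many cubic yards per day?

From TC, MC = TC'(q) = 46 - 32q + 6q^2 and AVC = VC/q = 46 - 16q + 2q^2.
AVC is minimized where dAVC/dq = -16 + 4q = 0, at q = 4; min AVC = 46 - 16·4 + 2·4^2 = €14.
Since P = €116 ≥ min AVC = €14, price covers variable cost and the firm should produce.
Set P = MC: 116 = 46 - 32q + 6q^2 → -70 - 32q + 6q^2 = 0. The roots are q = -5/3 and q = 7; the profit-maximizing output is on the rising part of MC, so q* = 7.
Check: AVC at q = 7 is €32 ≤ P, so revenue covers variable cost.
Profit = P·q − TC = 116·7 − 453 = €359.

Produce at q = 7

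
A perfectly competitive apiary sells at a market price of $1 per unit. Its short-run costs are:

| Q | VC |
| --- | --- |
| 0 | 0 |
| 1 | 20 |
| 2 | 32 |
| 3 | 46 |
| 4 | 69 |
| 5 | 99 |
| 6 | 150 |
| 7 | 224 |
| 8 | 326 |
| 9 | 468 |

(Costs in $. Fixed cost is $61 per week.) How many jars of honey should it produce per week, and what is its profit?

Q = 0 (shut down); profit = -$61

Profit at each row (π = 1Q − TC): Q=0: -61; Q=1: -80; Q=2: -91; Q=3: -104; Q=4: -126; Q=5: -155; Q=6: -205; Q=7: -278; Q=8: -379; Q=9: -520.
Profit is highest at Q = 0. Equivalently, the lowest AVC in the table is 46/3 ≈ $15.33 at Q = 3, and P = $1 falls below it — price never covers variable cost, so the firm shuts down and loses only its fixed cost.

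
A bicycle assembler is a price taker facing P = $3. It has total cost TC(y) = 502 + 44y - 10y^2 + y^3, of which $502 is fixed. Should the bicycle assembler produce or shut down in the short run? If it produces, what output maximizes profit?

Shut down

Strip out fixed cost: VC = 44y - 10y^2 + y^3. Then AVC = 44 - 10y + y^2 and MC = 44 - 20y + 3y^2.
AVC is minimized where dAVC/dy = -10 + 2y = 0, at y = 5; min AVC = 44 - 10·5 + 5^2 = $19.
Since P = $3 < min AVC = $19, price fails to cover variable cost at any output.
Shutting down limits the loss to fixed cost, $502.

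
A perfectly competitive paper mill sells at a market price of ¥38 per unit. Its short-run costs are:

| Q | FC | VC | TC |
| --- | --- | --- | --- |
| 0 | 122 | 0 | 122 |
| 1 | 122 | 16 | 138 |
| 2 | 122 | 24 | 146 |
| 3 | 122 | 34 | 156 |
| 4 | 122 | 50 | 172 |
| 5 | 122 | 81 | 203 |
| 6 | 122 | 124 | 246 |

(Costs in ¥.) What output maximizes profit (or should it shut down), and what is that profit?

Compute π = P·Q − TC at each output: Q=0: -122; Q=1: -100; Q=2: -70; Q=3: -42; Q=4: -20; Q=5: -13; Q=6: -18.
Profit is maximized at Q = 5. AVC there is 81/5 = ¥16.20 ≤ P, so producing beats shutting down (which would give -¥122).

Q = 5; profit = -¥13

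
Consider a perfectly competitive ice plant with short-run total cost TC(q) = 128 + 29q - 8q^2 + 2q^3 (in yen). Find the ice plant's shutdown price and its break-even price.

Shutdown price = ¥21; break-even price = ¥61

Shutdown price = min AVC. AVC = 29 - 8q + 2q^2, with vertex at q = 2 and minimum ¥21.
ATC = 128/q + 29 - 8q + 2q^2. Setting dATC/dq = −128/q^2 − 8 + 4q = 0 gives q = 4 (since 4·4^3 − 8·4^2 = 128).
min ATC = 128/4 + 29 − 8·4 + 2·4^2 = ¥61. That is the break-even price.
For ¥21 ≤ P < ¥61 the firm produces at a loss; below ¥21 it shuts down.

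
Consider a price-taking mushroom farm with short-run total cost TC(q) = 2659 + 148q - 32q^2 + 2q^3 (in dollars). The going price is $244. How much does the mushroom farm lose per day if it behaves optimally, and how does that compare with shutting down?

AVC = 148 - 32q + 2q^2; min AVC = $20 at q = 8. Since P = $244 ≥ min AVC, the firm produces.
With MC = 148 - 64q + 6q^2, P = MC on the upward-sloping part at q* = 12.
TR = 244·12 = 2928. TC = 2659 + 624 = 3283. Profit = 2928 − 3283 = -$355.
That loss of $355 beats the $2659 the firm would lose by shutting down; producing recovers $2304 of fixed cost.

Profit = -$355 at q = 12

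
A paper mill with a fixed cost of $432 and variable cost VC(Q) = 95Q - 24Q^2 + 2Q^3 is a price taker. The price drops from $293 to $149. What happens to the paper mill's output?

Output falls from 11 to 9

AVC = 95 - 24Q + 2Q^2, minimized at Q = 6 where min AVC = $23. MC = 95 - 48Q + 6Q^2.
At P = $293 ≥ min AVC, set P = MC on the rising branch: Q = 11.
At P = $149 ≥ min AVC, set P = MC: Q = 9. The firm stays open but cuts output.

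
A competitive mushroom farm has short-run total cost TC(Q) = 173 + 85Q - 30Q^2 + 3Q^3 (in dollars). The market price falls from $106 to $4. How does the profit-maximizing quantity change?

Output falls from 7 to 0 (the firm shuts down)

MC = 85 - 60Q + 9Q^2; the shutdown threshold is min AVC = $10 (at Q = 5).
At P = $106 ≥ min AVC, set P = MC on the rising branch: Q = 7.
At P = $4 < min AVC = $10, price no longer covers variable cost at any output, so the firm shuts down: Q = 0.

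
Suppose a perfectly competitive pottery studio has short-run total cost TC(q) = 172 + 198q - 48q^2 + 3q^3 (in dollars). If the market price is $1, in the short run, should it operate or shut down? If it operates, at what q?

Variable cost is VC = 198q - 48q^2 + 3q^3, so AVC = VC/q = 198 - 48q + 3q^2 and MC = dTC/dq = 198 - 96q + 9q^2.
AVC hits its minimum where MC = AVC, at q = 8, giving min AVC = 198 - 48·8 + 3·8^2 = $6.
With P < min AVC ($1 < $6), every unit sold adds to the loss.
Shutting down limits the loss to fixed cost, $172.

Shut down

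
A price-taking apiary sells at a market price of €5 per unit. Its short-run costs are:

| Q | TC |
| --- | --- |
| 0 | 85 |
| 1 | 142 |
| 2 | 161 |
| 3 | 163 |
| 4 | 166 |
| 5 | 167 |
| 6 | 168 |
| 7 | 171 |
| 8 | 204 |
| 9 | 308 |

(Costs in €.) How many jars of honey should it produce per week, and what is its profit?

Q = 0 (shut down); profit = -€85

Compute π = P·Q − TC at each output: Q=0: -85; Q=1: -137; Q=2: -151; Q=3: -148; Q=4: -146; Q=5: -142; Q=6: -138; Q=7: -136; Q=8: -164; Q=9: -263.
Profit is highest at Q = 0. Equivalently, the lowest AVC in the table is 86/7 ≈ €12.29 at Q = 7, and P = €5 falls below it — price never covers variable cost, so the firm shuts down and loses only its fixed cost.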